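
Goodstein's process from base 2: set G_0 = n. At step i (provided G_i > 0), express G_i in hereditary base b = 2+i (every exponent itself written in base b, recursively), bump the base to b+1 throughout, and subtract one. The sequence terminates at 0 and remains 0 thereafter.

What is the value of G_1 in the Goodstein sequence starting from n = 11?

84

step 0: 11 = 2^(2 + 1) + 2 + 1; sub 3 for 2: 3^(3 + 1) + 3 + 1; = 85; G_1 = 85−1 = 84
step 1: 84 = 3^(3 + 1) + 3; sub 4 for 3: 4^(4 + 1) + 4; = 1028; G_2 = 1028−1 = 1027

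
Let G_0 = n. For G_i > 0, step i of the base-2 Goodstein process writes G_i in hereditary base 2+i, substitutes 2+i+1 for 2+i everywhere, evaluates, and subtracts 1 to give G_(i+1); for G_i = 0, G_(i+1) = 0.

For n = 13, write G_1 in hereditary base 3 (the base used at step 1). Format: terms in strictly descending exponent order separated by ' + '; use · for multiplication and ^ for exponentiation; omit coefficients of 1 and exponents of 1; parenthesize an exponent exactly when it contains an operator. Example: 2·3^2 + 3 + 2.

G_0 = 13. HB_2(13) = 2^(2 + 1) + 2^2 + 1. Bump = 109. G_1 = 108.
G_1 = 108. HB_3(108) = 3^(3 + 1) + 3^3. Bump = 1280. G_2 = 1279.

3^(3 + 1) + 3^3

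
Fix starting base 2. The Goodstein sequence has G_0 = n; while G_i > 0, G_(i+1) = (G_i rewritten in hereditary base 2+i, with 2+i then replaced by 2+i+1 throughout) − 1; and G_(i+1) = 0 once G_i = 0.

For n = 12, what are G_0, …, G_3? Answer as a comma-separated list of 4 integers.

12, 107, 1065, 15685

i=0: 12 = 2^(2 + 1) + 2^2 (b=2); 2→3: 3^(3 + 1) + 3^3 = 108; 108−1 = 107
i=1: 107 = 3^(3 + 1) + 2·3^2 + 2·3 + 2 (b=3); 3→4: 4^(4 + 1) + 2·4^2 + 2·4 + 2 = 1066; 1066−1 = 1065
i=2: 1065 = 4^(4 + 1) + 2·4^2 + 2·4 + 1 (b=4); 4→5: 5^(5 + 1) + 2·5^2 + 2·5 + 1 = 15686; 15686−1 = 15685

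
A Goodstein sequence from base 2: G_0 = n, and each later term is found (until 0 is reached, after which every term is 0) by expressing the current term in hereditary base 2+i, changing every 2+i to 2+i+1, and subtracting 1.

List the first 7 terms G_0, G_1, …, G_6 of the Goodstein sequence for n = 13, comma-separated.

13, 108, 1279, 16092, 280711, 5765998, 134219479

13 —HB2→ 2^(2 + 1) + 2^2 + 1 —bump→ 3^(3 + 1) + 3^3 + 1 = 109 —(−1)→ 108
108 —HB3→ 3^(3 + 1) + 3^3 —bump→ 4^(4 + 1) + 4^4 = 1280 —(−1)→ 1279
1279 —HB4→ 4^(4 + 1) + 3·4^3 + 3·4^2 + 3·4 + 3 —bump→ 5^(5 + 1) + 3·5^3 + 3·5^2 + 3·5 + 3 = 16093 —(−1)→ 16092
16092 —HB5→ 5^(5 + 1) + 3·5^3 + 3·5^2 + 3·5 + 2 —bump→ 6^(6 + 1) + 3·6^3 + 3·6^2 + 3·6 + 2 = 280712 —(−1)→ 280711
280711 —HB6→ 6^(6 + 1) + 3·6^3 + 3·6^2 + 3·6 + 1 —bump→ 7^(7 + 1) + 3·7^3 + 3·7^2 + 3·7 + 1 = 5765999 —(−1)→ 5765998
5765998 —HB7→ 7^(7 + 1) + 3·7^3 + 3·7^2 + 3·7 —bump→ 8^(8 + 1) + 3·8^3 + 3·8^2 + 3·8 = 134219480 —(−1)→ 134219479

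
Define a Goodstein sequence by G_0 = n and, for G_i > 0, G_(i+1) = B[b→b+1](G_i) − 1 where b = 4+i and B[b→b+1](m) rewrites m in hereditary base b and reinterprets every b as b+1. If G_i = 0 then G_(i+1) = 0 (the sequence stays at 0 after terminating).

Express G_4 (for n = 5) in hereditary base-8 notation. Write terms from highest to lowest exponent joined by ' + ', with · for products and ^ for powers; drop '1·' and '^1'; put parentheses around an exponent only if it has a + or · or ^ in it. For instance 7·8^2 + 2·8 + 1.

step 0: 5 = 4 + 1; sub 5 for 4: 5 + 1; = 6; G_1 = 6−1 = 5
step 1: 5 = 5; sub 6 for 5: 6; = 6; G_2 = 6−1 = 5
step 2: 5 = 5; sub 7 for 6: 5; = 5; G_3 = 5−1 = 4
step 3: 4 = 4; sub 8 for 7: 4; = 4; G_4 = 4−1 = 3
step 4: 3 = 3; sub 9 for 8: 3; = 3; G_5 = 3−1 = 2

3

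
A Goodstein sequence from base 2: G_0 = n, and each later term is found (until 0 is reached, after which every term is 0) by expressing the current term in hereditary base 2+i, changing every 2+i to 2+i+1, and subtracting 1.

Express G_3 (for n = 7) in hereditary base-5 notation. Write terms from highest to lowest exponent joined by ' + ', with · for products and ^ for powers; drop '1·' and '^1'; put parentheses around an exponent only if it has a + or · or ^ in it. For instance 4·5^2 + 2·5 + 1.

5^5 + 2

(0) 7|_2 = 2^2 + 2 + 1 ↦ 3^3 + 3 + 1|_3 = 31 ⇒ 30
(1) 30|_3 = 3^3 + 3 ↦ 4^4 + 4|_4 = 260 ⇒ 259
(2) 259|_4 = 4^4 + 3 ↦ 5^5 + 3|_5 = 3128 ⇒ 3127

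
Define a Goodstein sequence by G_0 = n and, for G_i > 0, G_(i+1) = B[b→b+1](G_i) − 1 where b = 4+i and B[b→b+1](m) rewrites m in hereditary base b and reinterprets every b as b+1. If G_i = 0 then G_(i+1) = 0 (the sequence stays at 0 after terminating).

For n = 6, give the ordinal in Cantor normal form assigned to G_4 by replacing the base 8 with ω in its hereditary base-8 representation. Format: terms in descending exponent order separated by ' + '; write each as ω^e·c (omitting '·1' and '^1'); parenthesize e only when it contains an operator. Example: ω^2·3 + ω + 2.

5

i=0: 6 = 4 + 2 (b=4); 4→5: 5 + 2 = 7; 7−1 = 6
i=1: 6 = 5 + 1 (b=5); 5→6: 6 + 1 = 7; 7−1 = 6
i=2: 6 = 6 (b=6); 6→7: 7 = 7; 7−1 = 6
i=3: 6 = 6 (b=7); 7→8: 6 = 6; 6−1 = 5
i=4: 5 = 5 (b=8); 8→9: 5 = 5; 5−1 = 4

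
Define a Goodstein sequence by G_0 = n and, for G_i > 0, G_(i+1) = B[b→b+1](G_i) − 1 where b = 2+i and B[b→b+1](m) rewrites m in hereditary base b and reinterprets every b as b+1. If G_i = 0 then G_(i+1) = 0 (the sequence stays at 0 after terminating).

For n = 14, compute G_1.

110

(0) 14|_2 = 2^(2 + 1) + 2^2 + 2 ↦ 3^(3 + 1) + 3^3 + 3|_3 = 111 ⇒ 110
(1) 110|_3 = 3^(3 + 1) + 3^3 + 2 ↦ 4^(4 + 1) + 4^4 + 2|_4 = 1282 ⇒ 1281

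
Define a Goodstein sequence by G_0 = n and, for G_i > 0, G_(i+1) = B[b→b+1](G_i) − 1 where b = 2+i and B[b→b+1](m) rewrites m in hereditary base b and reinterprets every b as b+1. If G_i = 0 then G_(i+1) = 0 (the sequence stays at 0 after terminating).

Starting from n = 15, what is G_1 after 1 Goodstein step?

15 —HB2→ 2^(2 + 1) + 2^2 + 2 + 1 —bump→ 3^(3 + 1) + 3^3 + 3 + 1 = 112 —(−1)→ 111
111 —HB3→ 3^(3 + 1) + 3^3 + 3 —bump→ 4^(4 + 1) + 4^4 + 4 = 1284 —(−1)→ 1283

111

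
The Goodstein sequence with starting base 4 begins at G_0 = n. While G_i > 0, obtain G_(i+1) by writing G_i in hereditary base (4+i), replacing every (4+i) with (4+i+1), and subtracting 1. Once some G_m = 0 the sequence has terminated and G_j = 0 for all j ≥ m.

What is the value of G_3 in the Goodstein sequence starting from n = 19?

i=0: 19 = 4^2 + 3 (b=4); 4→5: 5^2 + 3 = 28; 28−1 = 27
i=1: 27 = 5^2 + 2 (b=5); 5→6: 6^2 + 2 = 38; 38−1 = 37
i=2: 37 = 6^2 + 1 (b=6); 6→7: 7^2 + 1 = 50; 50−1 = 49

49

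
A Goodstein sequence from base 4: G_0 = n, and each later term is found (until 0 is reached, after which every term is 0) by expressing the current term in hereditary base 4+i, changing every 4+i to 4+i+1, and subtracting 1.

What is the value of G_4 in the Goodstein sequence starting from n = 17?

step 0: 17 = 4^2 + 1; sub 5 for 4: 5^2 + 1; = 26; G_1 = 26−1 = 25
step 1: 25 = 5^2; sub 6 for 5: 6^2; = 36; G_2 = 36−1 = 35
step 2: 35 = 5·6 + 5; sub 7 for 6: 5·7 + 5; = 40; G_3 = 40−1 = 39
step 3: 39 = 5·7 + 4; sub 8 for 7: 5·8 + 4; = 44; G_4 = 44−1 = 43
step 4: 43 = 5·8 + 3; sub 9 for 8: 5·9 + 3; = 48; G_5 = 48−1 = 47

43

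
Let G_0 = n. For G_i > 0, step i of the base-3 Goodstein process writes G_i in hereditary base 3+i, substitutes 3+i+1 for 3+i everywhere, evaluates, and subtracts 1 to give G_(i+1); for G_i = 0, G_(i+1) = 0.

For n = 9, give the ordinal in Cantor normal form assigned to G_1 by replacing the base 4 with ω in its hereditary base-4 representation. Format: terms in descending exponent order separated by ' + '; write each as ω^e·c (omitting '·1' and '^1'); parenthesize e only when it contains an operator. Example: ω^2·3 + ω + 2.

ω·3 + 3

(0) 9|_3 = 3^2 ↦ 4^2|_4 = 16 ⇒ 15
(1) 15|_4 = 3·4 + 3 ↦ 3·5 + 3|_5 = 18 ⇒ 17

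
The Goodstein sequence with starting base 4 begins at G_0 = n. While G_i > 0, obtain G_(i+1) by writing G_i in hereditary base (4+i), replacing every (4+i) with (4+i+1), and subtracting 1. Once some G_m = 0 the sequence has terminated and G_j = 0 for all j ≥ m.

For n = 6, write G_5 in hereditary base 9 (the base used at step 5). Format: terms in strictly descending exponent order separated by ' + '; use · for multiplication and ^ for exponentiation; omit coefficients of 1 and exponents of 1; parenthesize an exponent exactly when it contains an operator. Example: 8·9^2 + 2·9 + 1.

4

[0] 6 ≡ 4 + 2 (base 4). Lift 5: 7. −1: 6.
[1] 6 ≡ 5 + 1 (base 5). Lift 6: 7. −1: 6.
[2] 6 ≡ 6 (base 6). Lift 7: 7. −1: 6.
[3] 6 ≡ 6 (base 7). Lift 8: 6. −1: 5.
[4] 5 ≡ 5 (base 8). Lift 9: 5. −1: 4.
[5] 4 ≡ 4 (base 9). Lift 10: 4. −1: 3.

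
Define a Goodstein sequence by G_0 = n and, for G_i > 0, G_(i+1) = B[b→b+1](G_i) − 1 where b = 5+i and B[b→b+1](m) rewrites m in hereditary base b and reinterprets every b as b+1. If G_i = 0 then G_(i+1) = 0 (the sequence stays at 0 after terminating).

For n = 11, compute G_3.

base 5: 11 = 2·5 + 1; at 6: 2·6 + 1 = 13; next = 12
base 6: 12 = 2·6; at 7: 2·7 = 14; next = 13
base 7: 13 = 7 + 6; at 8: 8 + 6 = 14; next = 13
base 8: 13 = 8 + 5; at 9: 9 + 5 = 14; next = 13

13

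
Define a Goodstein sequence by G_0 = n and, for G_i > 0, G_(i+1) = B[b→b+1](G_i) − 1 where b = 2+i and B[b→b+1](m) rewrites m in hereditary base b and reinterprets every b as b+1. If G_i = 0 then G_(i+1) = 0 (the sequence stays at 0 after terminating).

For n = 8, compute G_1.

80

(0) 8|_2 = 2^(2 + 1) ↦ 3^(3 + 1)|_3 = 81 ⇒ 80
(1) 80|_3 = 2·3^3 + 2·3^2 + 2·3 + 2 ↦ 2·4^4 + 2·4^2 + 2·4 + 2|_4 = 554 ⇒ 553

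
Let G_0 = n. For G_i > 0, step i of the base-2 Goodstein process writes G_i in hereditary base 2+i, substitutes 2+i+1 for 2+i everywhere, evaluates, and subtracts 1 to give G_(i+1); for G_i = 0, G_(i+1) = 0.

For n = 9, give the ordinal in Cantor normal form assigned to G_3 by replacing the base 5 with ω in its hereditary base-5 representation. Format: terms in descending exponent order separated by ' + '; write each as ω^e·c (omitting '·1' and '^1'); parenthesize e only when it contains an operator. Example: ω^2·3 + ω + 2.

ω^ω·3 + ω^3·3 + ω^2·3 + ω·3 + 2

base 2: 9 = 2^(2 + 1) + 1; at 3: 3^(3 + 1) + 1 = 82; next = 81
base 3: 81 = 3^(3 + 1); at 4: 4^(4 + 1) = 1024; next = 1023
base 4: 1023 = 3·4^4 + 3·4^3 + 3·4^2 + 3·4 + 3; at 5: 3·5^5 + 3·5^3 + 3·5^2 + 3·5 + 3 = 9843; next = 9842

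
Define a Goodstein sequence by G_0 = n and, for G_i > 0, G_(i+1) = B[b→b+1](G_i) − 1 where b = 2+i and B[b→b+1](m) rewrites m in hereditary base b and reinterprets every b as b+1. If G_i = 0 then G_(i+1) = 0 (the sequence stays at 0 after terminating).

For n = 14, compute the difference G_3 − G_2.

17469

(0) 14|_2 = 2^(2 + 1) + 2^2 + 2 ↦ 3^(3 + 1) + 3^3 + 3|_3 = 111 ⇒ 110
(1) 110|_3 = 3^(3 + 1) + 3^3 + 2 ↦ 4^(4 + 1) + 4^4 + 2|_4 = 1282 ⇒ 1281
(2) 1281|_4 = 4^(4 + 1) + 4^4 + 1 ↦ 5^(5 + 1) + 5^5 + 1|_5 = 18751 ⇒ 18750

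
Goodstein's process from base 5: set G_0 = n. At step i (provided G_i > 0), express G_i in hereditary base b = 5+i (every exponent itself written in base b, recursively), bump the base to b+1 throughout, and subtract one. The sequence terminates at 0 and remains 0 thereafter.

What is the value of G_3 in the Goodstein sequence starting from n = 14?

17

(0) 14|_5 = 2·5 + 4 ↦ 2·6 + 4|_6 = 16 ⇒ 15
(1) 15|_6 = 2·6 + 3 ↦ 2·7 + 3|_7 = 17 ⇒ 16
(2) 16|_7 = 2·7 + 2 ↦ 2·8 + 2|_8 = 18 ⇒ 17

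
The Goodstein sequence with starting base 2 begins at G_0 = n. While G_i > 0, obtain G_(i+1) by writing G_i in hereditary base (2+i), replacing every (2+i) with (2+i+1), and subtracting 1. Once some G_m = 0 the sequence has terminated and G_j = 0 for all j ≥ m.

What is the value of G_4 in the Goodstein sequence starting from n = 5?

G_0=5  [base 2] 2^2 + 1  →[2↦3]→  3^3 + 1 = 28  −1 ⇒ G_1=27
G_1=27  [base 3] 3^3  →[3↦4]→  4^4 = 256  −1 ⇒ G_2=255
G_2=255  [base 4] 3·4^3 + 3·4^2 + 3·4 + 3  →[4↦5]→  3·5^3 + 3·5^2 + 3·5 + 3 = 468  −1 ⇒ G_3=467
G_3=467  [base 5] 3·5^3 + 3·5^2 + 3·5 + 2  →[5↦6]→  3·6^3 + 3·6^2 + 3·6 + 2 = 776  −1 ⇒ G_4=775
G_4=775  [base 6] 3·6^3 + 3·6^2 + 3·6 + 1  →[6↦7]→  3·7^3 + 3·7^2 + 3·7 + 1 = 1198  −1 ⇒ G_5=1197

775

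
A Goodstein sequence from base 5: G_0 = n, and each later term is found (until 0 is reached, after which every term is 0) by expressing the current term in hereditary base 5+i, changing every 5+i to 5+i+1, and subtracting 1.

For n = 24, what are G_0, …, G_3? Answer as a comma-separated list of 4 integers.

i=0: 24 = 4·5 + 4 (b=5); 5→6: 4·6 + 4 = 28; 28−1 = 27
i=1: 27 = 4·6 + 3 (b=6); 6→7: 4·7 + 3 = 31; 31−1 = 30
i=2: 30 = 4·7 + 2 (b=7); 7→8: 4·8 + 2 = 34; 34−1 = 33

24, 27, 30, 33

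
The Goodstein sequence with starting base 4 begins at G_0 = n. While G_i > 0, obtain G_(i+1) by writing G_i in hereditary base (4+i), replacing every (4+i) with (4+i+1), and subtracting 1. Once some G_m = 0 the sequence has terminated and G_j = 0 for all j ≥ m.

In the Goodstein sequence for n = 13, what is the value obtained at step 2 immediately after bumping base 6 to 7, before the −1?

G_0 = 13. HB_4(13) = 3·4 + 1. Bump = 16. G_1 = 15.
G_1 = 15. HB_5(15) = 3·5. Bump = 18. G_2 = 17.

19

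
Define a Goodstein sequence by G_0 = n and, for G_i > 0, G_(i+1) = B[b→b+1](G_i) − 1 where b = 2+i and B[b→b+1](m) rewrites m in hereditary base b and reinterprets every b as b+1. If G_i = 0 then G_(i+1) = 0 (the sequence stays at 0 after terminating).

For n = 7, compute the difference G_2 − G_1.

229

step 0: 7 = 2^2 + 2 + 1; sub 3 for 2: 3^3 + 3 + 1; = 31; G_1 = 31−1 = 30
step 1: 30 = 3^3 + 3; sub 4 for 3: 4^4 + 4; = 260; G_2 = 260−1 = 259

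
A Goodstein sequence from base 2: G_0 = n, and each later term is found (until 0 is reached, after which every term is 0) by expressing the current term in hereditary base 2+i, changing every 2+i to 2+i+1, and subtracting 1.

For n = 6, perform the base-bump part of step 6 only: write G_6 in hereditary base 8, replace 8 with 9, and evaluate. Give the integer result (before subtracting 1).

step 0: 6 = 2^2 + 2; sub 3 for 2: 3^3 + 3; = 30; G_1 = 30−1 = 29
step 1: 29 = 3^3 + 2; sub 4 for 3: 4^4 + 2; = 258; G_2 = 258−1 = 257
step 2: 257 = 4^4 + 1; sub 5 for 4: 5^5 + 1; = 3126; G_3 = 3126−1 = 3125
step 3: 3125 = 5^5; sub 6 for 5: 6^6; = 46656; G_4 = 46656−1 = 46655
step 4: 46655 = 5·6^5 + 5·6^4 + 5·6^3 + 5·6^2 + 5·6 + 5; sub 7 for 6: 5·7^5 + 5·7^4 + 5·7^3 + 5·7^2 + 5·7 + 5; = 98040; G_5 = 98040−1 = 98039
step 5: 98039 = 5·7^5 + 5·7^4 + 5·7^3 + 5·7^2 + 5·7 + 4; sub 8 for 7: 5·8^5 + 5·8^4 + 5·8^3 + 5·8^2 + 5·8 + 4; = 187244; G_6 = 187244−1 = 187243
step 6: 187243 = 5·8^5 + 5·8^4 + 5·8^3 + 5·8^2 + 5·8 + 3; sub 9 for 8: 5·9^5 + 5·9^4 + 5·9^3 + 5·9^2 + 5·9 + 3; = 332148; G_7 = 332148−1 = 332147

332148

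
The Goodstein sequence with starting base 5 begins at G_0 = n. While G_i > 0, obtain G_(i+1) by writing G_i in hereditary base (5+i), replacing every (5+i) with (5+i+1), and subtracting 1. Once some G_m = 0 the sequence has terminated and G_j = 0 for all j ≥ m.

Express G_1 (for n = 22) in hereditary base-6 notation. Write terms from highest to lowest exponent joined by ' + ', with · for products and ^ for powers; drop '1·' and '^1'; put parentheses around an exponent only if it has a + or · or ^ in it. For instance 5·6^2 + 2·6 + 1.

i=0: 22 = 4·5 + 2 (b=5); 5→6: 4·6 + 2 = 26; 26−1 = 25
i=1: 25 = 4·6 + 1 (b=6); 6→7: 4·7 + 1 = 29; 29−1 = 28

4·6 + 1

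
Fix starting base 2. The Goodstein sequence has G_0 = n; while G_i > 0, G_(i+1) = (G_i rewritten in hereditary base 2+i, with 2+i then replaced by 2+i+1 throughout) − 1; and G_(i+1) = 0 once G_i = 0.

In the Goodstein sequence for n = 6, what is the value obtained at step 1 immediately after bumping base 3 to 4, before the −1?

(0) 6|_2 = 2^2 + 2 ↦ 3^3 + 3|_3 = 30 ⇒ 29
(1) 29|_3 = 3^3 + 2 ↦ 4^4 + 2|_4 = 258 ⇒ 257

258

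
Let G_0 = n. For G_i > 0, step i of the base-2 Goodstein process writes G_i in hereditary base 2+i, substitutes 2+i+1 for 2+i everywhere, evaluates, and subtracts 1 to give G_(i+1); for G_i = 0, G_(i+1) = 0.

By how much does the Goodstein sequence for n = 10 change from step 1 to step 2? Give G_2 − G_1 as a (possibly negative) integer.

942

step 0: 10 = 2^(2 + 1) + 2; sub 3 for 2: 3^(3 + 1) + 3; = 84; G_1 = 84−1 = 83
step 1: 83 = 3^(3 + 1) + 2; sub 4 for 3: 4^(4 + 1) + 2; = 1026; G_2 = 1026−1 = 1025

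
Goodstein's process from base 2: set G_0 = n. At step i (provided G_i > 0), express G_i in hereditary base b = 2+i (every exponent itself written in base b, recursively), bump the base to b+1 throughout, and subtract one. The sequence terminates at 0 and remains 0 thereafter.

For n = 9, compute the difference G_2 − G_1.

942

i=0: 9 = 2^(2 + 1) + 1 (b=2); 2→3: 3^(3 + 1) + 1 = 82; 82−1 = 81
i=1: 81 = 3^(3 + 1) (b=3); 3→4: 4^(4 + 1) = 1024; 1024−1 = 1023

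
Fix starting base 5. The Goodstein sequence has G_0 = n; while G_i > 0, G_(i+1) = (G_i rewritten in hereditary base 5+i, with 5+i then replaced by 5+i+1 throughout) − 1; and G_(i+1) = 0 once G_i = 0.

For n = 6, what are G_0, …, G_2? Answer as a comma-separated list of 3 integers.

(0) 6|_5 = 5 + 1 ↦ 6 + 1|_6 = 7 ⇒ 6
(1) 6|_6 = 6 ↦ 7|_7 = 7 ⇒ 6

6, 6, 6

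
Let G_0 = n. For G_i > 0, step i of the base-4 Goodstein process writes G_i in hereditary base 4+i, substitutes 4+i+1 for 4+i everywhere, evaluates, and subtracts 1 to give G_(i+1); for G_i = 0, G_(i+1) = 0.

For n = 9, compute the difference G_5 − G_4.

[0] 9 ≡ 2·4 + 1 (base 4). Lift 5: 11. −1: 10.
[1] 10 ≡ 2·5 (base 5). Lift 6: 12. −1: 11.
[2] 11 ≡ 6 + 5 (base 6). Lift 7: 12. −1: 11.
[3] 11 ≡ 7 + 4 (base 7). Lift 8: 12. −1: 11.
[4] 11 ≡ 8 + 3 (base 8). Lift 9: 12. −1: 11.

0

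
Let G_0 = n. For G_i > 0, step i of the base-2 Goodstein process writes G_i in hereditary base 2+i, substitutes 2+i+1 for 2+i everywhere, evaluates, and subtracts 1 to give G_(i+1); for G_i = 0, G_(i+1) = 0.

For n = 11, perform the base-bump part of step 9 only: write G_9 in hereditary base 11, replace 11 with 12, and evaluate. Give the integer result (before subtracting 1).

base 2: 11 = 2^(2 + 1) + 2 + 1; at 3: 3^(3 + 1) + 3 + 1 = 85; next = 84
base 3: 84 = 3^(3 + 1) + 3; at 4: 4^(4 + 1) + 4 = 1028; next = 1027
base 4: 1027 = 4^(4 + 1) + 3; at 5: 5^(5 + 1) + 3 = 15628; next = 15627
base 5: 15627 = 5^(5 + 1) + 2; at 6: 6^(6 + 1) + 2 = 279938; next = 279937
base 6: 279937 = 6^(6 + 1) + 1; at 7: 7^(7 + 1) + 1 = 5764802; next = 5764801
base 7: 5764801 = 7^(7 + 1); at 8: 8^(8 + 1) = 134217728; next = 134217727
base 8: 134217727 = 7·8^8 + 7·8^7 + 7·8^6 + 7·8^5 + 7·8^4 + 7·8^3 + 7·8^2 + 7·8 + 7; at 9: 7·9^9 + 7·9^7 + 7·9^6 + 7·9^5 + 7·9^4 + 7·9^3 + 7·9^2 + 7·9 + 7 = 2749609303; next = 2749609302
base 9: 2749609302 = 7·9^9 + 7·9^7 + 7·9^6 + 7·9^5 + 7·9^4 + 7·9^3 + 7·9^2 + 7·9 + 6; at 10: 7·10^10 + 7·10^7 + 7·10^6 + 7·10^5 + 7·10^4 + 7·10^3 + 7·10^2 + 7·10 + 6 = 70077777776; next = 70077777775
base 10: 70077777775 = 7·10^10 + 7·10^7 + 7·10^6 + 7·10^5 + 7·10^4 + 7·10^3 + 7·10^2 + 7·10 + 5; at 11: 7·11^11 + 7·11^7 + 7·11^6 + 7·11^5 + 7·11^4 + 7·11^3 + 7·11^2 + 7·11 + 5 = 1997331745491; next = 1997331745490

62412976762504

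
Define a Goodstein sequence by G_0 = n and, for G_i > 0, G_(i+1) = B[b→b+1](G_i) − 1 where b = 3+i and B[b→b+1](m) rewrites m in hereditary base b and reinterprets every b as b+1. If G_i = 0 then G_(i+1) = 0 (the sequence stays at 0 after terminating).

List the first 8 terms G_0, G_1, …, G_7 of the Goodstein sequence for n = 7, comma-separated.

7, 8, 9, 9, 9, 9, 9, 9

i=0: 7 = 2·3 + 1 (b=3); 3→4: 2·4 + 1 = 9; 9−1 = 8
i=1: 8 = 2·4 (b=4); 4→5: 2·5 = 10; 10−1 = 9
i=2: 9 = 5 + 4 (b=5); 5→6: 6 + 4 = 10; 10−1 = 9
i=3: 9 = 6 + 3 (b=6); 6→7: 7 + 3 = 10; 10−1 = 9
i=4: 9 = 7 + 2 (b=7); 7→8: 8 + 2 = 10; 10−1 = 9
i=5: 9 = 8 + 1 (b=8); 8→9: 9 + 1 = 10; 10−1 = 9
i=6: 9 = 9 (b=9); 9→10: 10 = 10; 10−1 = 9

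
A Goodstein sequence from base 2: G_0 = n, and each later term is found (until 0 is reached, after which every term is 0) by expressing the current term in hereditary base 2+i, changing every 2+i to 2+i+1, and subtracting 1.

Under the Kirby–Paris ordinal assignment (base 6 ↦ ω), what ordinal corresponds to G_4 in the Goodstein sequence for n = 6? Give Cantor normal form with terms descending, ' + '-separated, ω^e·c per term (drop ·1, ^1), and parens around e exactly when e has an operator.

ω^5·5 + ω^4·5 + ω^3·5 + ω^2·5 + ω·5 + 5

G_0 = 6. HB_2(6) = 2^2 + 2. Bump = 30. G_1 = 29.
G_1 = 29. HB_3(29) = 3^3 + 2. Bump = 258. G_2 = 257.
G_2 = 257. HB_4(257) = 4^4 + 1. Bump = 3126. G_3 = 3125.
G_3 = 3125. HB_5(3125) = 5^5. Bump = 46656. G_4 = 46655.
G_4 = 46655. HB_6(46655) = 5·6^5 + 5·6^4 + 5·6^3 + 5·6^2 + 5·6 + 5. Bump = 98040. G_5 = 98039.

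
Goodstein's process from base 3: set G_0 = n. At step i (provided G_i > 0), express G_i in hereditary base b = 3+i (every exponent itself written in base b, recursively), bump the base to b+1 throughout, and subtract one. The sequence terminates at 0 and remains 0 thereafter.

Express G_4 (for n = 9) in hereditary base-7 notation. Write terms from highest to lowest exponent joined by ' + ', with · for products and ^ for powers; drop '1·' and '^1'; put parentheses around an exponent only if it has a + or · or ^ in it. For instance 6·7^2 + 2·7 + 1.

step 0: 9 = 3^2; sub 4 for 3: 4^2; = 16; G_1 = 16−1 = 15
step 1: 15 = 3·4 + 3; sub 5 for 4: 3·5 + 3; = 18; G_2 = 18−1 = 17
step 2: 17 = 3·5 + 2; sub 6 for 5: 3·6 + 2; = 20; G_3 = 20−1 = 19
step 3: 19 = 3·6 + 1; sub 7 for 6: 3·7 + 1; = 22; G_4 = 22−1 = 21

3·7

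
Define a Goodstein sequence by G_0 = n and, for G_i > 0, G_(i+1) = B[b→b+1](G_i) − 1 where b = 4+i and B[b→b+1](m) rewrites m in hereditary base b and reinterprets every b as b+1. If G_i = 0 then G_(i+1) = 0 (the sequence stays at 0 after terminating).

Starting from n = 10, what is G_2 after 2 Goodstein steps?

12

[0] 10 ≡ 2·4 + 2 (base 4). Lift 5: 12. −1: 11.
[1] 11 ≡ 2·5 + 1 (base 5). Lift 6: 13. −1: 12.
[2] 12 ≡ 2·6 (base 6). Lift 7: 14. −1: 13.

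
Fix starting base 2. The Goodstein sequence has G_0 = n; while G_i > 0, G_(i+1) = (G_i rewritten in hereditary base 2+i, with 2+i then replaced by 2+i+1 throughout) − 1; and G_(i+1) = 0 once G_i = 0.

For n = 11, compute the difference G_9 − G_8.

1927253967715

i=0: 11 = 2^(2 + 1) + 2 + 1 (b=2); 2→3: 3^(3 + 1) + 3 + 1 = 85; 85−1 = 84
i=1: 84 = 3^(3 + 1) + 3 (b=3); 3→4: 4^(4 + 1) + 4 = 1028; 1028−1 = 1027
i=2: 1027 = 4^(4 + 1) + 3 (b=4); 4→5: 5^(5 + 1) + 3 = 15628; 15628−1 = 15627
i=3: 15627 = 5^(5 + 1) + 2 (b=5); 5→6: 6^(6 + 1) + 2 = 279938; 279938−1 = 279937
i=4: 279937 = 6^(6 + 1) + 1 (b=6); 6→7: 7^(7 + 1) + 1 = 5764802; 5764802−1 = 5764801
i=5: 5764801 = 7^(7 + 1) (b=7); 7→8: 8^(8 + 1) = 134217728; 134217728−1 = 134217727
i=6: 134217727 = 7·8^8 + 7·8^7 + 7·8^6 + 7·8^5 + 7·8^4 + 7·8^3 + 7·8^2 + 7·8 + 7 (b=8); 8→9: 7·9^9 + 7·9^7 + 7·9^6 + 7·9^5 + 7·9^4 + 7·9^3 + 7·9^2 + 7·9 + 7 = 2749609303; 2749609303−1 = 2749609302
i=7: 2749609302 = 7·9^9 + 7·9^7 + 7·9^6 + 7·9^5 + 7·9^4 + 7·9^3 + 7·9^2 + 7·9 + 6 (b=9); 9→10: 7·10^10 + 7·10^7 + 7·10^6 + 7·10^5 + 7·10^4 + 7·10^3 + 7·10^2 + 7·10 + 6 = 70077777776; 70077777776−1 = 70077777775
i=8: 70077777775 = 7·10^10 + 7·10^7 + 7·10^6 + 7·10^5 + 7·10^4 + 7·10^3 + 7·10^2 + 7·10 + 5 (b=10); 10→11: 7·11^11 + 7·11^7 + 7·11^6 + 7·11^5 + 7·11^4 + 7·11^3 + 7·11^2 + 7·11 + 5 = 1997331745491; 1997331745491−1 = 1997331745490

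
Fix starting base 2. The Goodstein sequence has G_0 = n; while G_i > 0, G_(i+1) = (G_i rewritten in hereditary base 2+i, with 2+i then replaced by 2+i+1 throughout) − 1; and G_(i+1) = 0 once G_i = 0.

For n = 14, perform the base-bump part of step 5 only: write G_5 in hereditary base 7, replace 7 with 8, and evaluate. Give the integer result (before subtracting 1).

[0] 14 ≡ 2^(2 + 1) + 2^2 + 2 (base 2). Lift 3: 111. −1: 110.
[1] 110 ≡ 3^(3 + 1) + 3^3 + 2 (base 3). Lift 4: 1282. −1: 1281.
[2] 1281 ≡ 4^(4 + 1) + 4^4 + 1 (base 4). Lift 5: 18751. −1: 18750.
[3] 18750 ≡ 5^(5 + 1) + 5^5 (base 5). Lift 6: 326592. −1: 326591.
[4] 326591 ≡ 6^(6 + 1) + 5·6^5 + 5·6^4 + 5·6^3 + 5·6^2 + 5·6 + 5 (base 6). Lift 7: 5862841. −1: 5862840.
[5] 5862840 ≡ 7^(7 + 1) + 5·7^5 + 5·7^4 + 5·7^3 + 5·7^2 + 5·7 + 4 (base 7). Lift 8: 134404972. −1: 134404971.

134404972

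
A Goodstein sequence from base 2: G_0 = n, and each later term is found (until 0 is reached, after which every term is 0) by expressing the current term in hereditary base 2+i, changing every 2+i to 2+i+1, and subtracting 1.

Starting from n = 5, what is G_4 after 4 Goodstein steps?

G_0 = 5. HB_2(5) = 2^2 + 1. Bump = 28. G_1 = 27.
G_1 = 27. HB_3(27) = 3^3. Bump = 256. G_2 = 255.
G_2 = 255. HB_4(255) = 3·4^3 + 3·4^2 + 3·4 + 3. Bump = 468. G_3 = 467.
G_3 = 467. HB_5(467) = 3·5^3 + 3·5^2 + 3·5 + 2. Bump = 776. G_4 = 775.
G_4 = 775. HB_6(775) = 3·6^3 + 3·6^2 + 3·6 + 1. Bump = 1198. G_5 = 1197.

775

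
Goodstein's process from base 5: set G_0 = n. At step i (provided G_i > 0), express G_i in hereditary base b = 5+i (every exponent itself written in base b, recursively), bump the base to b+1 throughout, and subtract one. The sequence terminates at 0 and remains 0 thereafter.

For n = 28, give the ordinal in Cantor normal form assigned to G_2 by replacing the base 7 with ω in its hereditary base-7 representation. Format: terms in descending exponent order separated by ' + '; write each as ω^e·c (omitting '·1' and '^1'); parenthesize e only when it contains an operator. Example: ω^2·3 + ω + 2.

ω^2 + 1

G_0=28  [base 5] 5^2 + 3  →[5↦6]→  6^2 + 3 = 39  −1 ⇒ G_1=38
G_1=38  [base 6] 6^2 + 2  →[6↦7]→  7^2 + 2 = 51  −1 ⇒ G_2=50
G_2=50  [base 7] 7^2 + 1  →[7↦8]→  8^2 + 1 = 65  −1 ⇒ G_3=64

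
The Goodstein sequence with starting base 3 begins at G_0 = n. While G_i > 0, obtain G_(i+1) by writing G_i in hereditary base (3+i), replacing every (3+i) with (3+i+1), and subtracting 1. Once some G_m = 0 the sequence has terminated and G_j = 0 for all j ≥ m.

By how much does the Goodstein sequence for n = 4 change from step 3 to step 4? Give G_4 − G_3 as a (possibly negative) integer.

(0) 4|_3 = 3 + 1 ↦ 4 + 1|_4 = 5 ⇒ 4
(1) 4|_4 = 4 ↦ 5|_5 = 5 ⇒ 4
(2) 4|_5 = 4 ↦ 4|_6 = 4 ⇒ 3
(3) 3|_6 = 3 ↦ 3|_7 = 3 ⇒ 2

-1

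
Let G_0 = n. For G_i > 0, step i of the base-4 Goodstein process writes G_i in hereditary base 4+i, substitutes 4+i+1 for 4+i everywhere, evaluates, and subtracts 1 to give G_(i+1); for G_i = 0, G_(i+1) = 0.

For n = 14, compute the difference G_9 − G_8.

base 4: 14 = 3·4 + 2; at 5: 3·5 + 2 = 17; next = 16
base 5: 16 = 3·5 + 1; at 6: 3·6 + 1 = 19; next = 18
base 6: 18 = 3·6; at 7: 3·7 = 21; next = 20
base 7: 20 = 2·7 + 6; at 8: 2·8 + 6 = 22; next = 21
base 8: 21 = 2·8 + 5; at 9: 2·9 + 5 = 23; next = 22
base 9: 22 = 2·9 + 4; at 10: 2·10 + 4 = 24; next = 23
base 10: 23 = 2·10 + 3; at 11: 2·11 + 3 = 25; next = 24
base 11: 24 = 2·11 + 2; at 12: 2·12 + 2 = 26; next = 25
base 12: 25 = 2·12 + 1; at 13: 2·13 + 1 = 27; next = 26

1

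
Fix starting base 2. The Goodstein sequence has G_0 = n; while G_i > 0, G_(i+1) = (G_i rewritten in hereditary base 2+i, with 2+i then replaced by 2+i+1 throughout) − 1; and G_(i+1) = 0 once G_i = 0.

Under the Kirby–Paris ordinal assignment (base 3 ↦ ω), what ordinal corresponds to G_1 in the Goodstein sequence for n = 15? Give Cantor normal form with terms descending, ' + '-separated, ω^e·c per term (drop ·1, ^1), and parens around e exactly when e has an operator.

[0] 15 ≡ 2^(2 + 1) + 2^2 + 2 + 1 (base 2). Lift 3: 112. −1: 111.
[1] 111 ≡ 3^(3 + 1) + 3^3 + 3 (base 3). Lift 4: 1284. −1: 1283.

ω^(ω + 1) + ω^ω + ω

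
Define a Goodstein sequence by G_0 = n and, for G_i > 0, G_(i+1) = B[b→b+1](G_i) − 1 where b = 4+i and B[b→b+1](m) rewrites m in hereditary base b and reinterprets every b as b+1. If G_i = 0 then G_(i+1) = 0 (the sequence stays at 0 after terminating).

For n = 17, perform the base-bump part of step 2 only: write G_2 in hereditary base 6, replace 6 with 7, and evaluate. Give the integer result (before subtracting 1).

(0) 17|_4 = 4^2 + 1 ↦ 5^2 + 1|_5 = 26 ⇒ 25
(1) 25|_5 = 5^2 ↦ 6^2|_6 = 36 ⇒ 35

40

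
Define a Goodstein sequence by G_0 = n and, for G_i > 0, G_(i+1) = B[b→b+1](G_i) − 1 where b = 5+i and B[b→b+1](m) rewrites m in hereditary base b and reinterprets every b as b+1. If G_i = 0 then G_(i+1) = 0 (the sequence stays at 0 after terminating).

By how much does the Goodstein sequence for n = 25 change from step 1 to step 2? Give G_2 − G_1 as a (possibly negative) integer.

i=0: 25 = 5^2 (b=5); 5→6: 6^2 = 36; 36−1 = 35
i=1: 35 = 5·6 + 5 (b=6); 6→7: 5·7 + 5 = 40; 40−1 = 39

4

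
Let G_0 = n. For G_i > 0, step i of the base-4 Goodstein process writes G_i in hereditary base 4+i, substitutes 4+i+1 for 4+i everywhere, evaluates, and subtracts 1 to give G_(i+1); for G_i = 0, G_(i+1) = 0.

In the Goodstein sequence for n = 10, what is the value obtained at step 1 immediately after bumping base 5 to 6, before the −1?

10 —HB4→ 2·4 + 2 —bump→ 2·5 + 2 = 12 —(−1)→ 11
11 —HB5→ 2·5 + 1 —bump→ 2·6 + 1 = 13 —(−1)→ 12

13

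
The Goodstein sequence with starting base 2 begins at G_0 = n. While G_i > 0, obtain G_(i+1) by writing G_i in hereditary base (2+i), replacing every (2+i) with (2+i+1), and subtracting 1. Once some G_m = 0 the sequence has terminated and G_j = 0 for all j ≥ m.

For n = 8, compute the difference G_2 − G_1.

G_0 = 8. HB_2(8) = 2^(2 + 1). Bump = 81. G_1 = 80.
G_1 = 80. HB_3(80) = 2·3^3 + 2·3^2 + 2·3 + 2. Bump = 554. G_2 = 553.

473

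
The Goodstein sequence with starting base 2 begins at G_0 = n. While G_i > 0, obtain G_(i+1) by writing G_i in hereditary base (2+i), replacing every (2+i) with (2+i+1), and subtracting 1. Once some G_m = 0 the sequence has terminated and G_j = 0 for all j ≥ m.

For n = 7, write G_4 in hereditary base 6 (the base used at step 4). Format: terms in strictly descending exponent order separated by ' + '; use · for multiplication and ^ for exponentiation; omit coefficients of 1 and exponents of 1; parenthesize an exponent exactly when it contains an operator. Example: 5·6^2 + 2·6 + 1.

6^6 + 1

i=0: 7 = 2^2 + 2 + 1 (b=2); 2→3: 3^3 + 3 + 1 = 31; 31−1 = 30
i=1: 30 = 3^3 + 3 (b=3); 3→4: 4^4 + 4 = 260; 260−1 = 259
i=2: 259 = 4^4 + 3 (b=4); 4→5: 5^5 + 3 = 3128; 3128−1 = 3127
i=3: 3127 = 5^5 + 2 (b=5); 5→6: 6^6 + 2 = 46658; 46658−1 = 46657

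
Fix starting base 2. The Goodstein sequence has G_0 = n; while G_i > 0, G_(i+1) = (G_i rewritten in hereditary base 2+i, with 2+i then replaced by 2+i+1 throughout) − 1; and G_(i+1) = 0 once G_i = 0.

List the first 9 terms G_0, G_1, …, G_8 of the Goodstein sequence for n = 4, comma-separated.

4, 26, 41, 60, 83, 109, 139, 173, 211

i=0: 4 = 2^2 (b=2); 2→3: 3^3 = 27; 27−1 = 26
i=1: 26 = 2·3^2 + 2·3 + 2 (b=3); 3→4: 2·4^2 + 2·4 + 2 = 42; 42−1 = 41
i=2: 41 = 2·4^2 + 2·4 + 1 (b=4); 4→5: 2·5^2 + 2·5 + 1 = 61; 61−1 = 60
i=3: 60 = 2·5^2 + 2·5 (b=5); 5→6: 2·6^2 + 2·6 = 84; 84−1 = 83
i=4: 83 = 2·6^2 + 6 + 5 (b=6); 6→7: 2·7^2 + 7 + 5 = 110; 110−1 = 109
i=5: 109 = 2·7^2 + 7 + 4 (b=7); 7→8: 2·8^2 + 8 + 4 = 140; 140−1 = 139
i=6: 139 = 2·8^2 + 8 + 3 (b=8); 8→9: 2·9^2 + 9 + 3 = 174; 174−1 = 173
i=7: 173 = 2·9^2 + 9 + 2 (b=9); 9→10: 2·10^2 + 10 + 2 = 212; 212−1 = 211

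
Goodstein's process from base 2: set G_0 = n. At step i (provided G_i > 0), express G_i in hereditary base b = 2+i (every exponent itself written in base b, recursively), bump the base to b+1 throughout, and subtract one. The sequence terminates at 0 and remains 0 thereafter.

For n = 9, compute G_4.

140743

9 —HB2→ 2^(2 + 1) + 1 —bump→ 3^(3 + 1) + 1 = 82 —(−1)→ 81
81 —HB3→ 3^(3 + 1) —bump→ 4^(4 + 1) = 1024 —(−1)→ 1023
1023 —HB4→ 3·4^4 + 3·4^3 + 3·4^2 + 3·4 + 3 —bump→ 3·5^5 + 3·5^3 + 3·5^2 + 3·5 + 3 = 9843 —(−1)→ 9842
9842 —HB5→ 3·5^5 + 3·5^3 + 3·5^2 + 3·5 + 2 —bump→ 3·6^6 + 3·6^3 + 3·6^2 + 3·6 + 2 = 140744 —(−1)→ 140743
140743 —HB6→ 3·6^6 + 3·6^3 + 3·6^2 + 3·6 + 1 —bump→ 3·7^7 + 3·7^3 + 3·7^2 + 3·7 + 1 = 2471827 —(−1)→ 2471826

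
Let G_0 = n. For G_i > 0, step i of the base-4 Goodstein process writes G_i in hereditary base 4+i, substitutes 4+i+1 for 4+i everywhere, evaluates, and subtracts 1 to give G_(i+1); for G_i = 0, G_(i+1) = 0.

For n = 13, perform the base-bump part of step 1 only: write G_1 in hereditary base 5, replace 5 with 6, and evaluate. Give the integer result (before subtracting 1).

18

13 —HB4→ 3·4 + 1 —bump→ 3·5 + 1 = 16 —(−1)→ 15
15 —HB5→ 3·5 —bump→ 3·6 = 18 —(−1)→ 17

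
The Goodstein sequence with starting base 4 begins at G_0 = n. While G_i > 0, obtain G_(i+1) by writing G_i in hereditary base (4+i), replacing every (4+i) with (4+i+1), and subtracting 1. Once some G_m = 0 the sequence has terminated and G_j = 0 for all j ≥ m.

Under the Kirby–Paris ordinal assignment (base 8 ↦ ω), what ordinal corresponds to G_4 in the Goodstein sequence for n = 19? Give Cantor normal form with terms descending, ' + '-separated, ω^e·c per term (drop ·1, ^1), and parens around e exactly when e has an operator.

base 4: 19 = 4^2 + 3; at 5: 5^2 + 3 = 28; next = 27
base 5: 27 = 5^2 + 2; at 6: 6^2 + 2 = 38; next = 37
base 6: 37 = 6^2 + 1; at 7: 7^2 + 1 = 50; next = 49
base 7: 49 = 7^2; at 8: 8^2 = 64; next = 63

ω·7 + 7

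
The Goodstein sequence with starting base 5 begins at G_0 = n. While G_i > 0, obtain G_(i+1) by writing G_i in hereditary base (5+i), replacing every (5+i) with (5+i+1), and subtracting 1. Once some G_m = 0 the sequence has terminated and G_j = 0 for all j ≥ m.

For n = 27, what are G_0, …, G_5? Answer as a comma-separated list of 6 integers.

27, 37, 49, 63, 69, 75

[0] 27 ≡ 5^2 + 2 (base 5). Lift 6: 38. −1: 37.
[1] 37 ≡ 6^2 + 1 (base 6). Lift 7: 50. −1: 49.
[2] 49 ≡ 7^2 (base 7). Lift 8: 64. −1: 63.
[3] 63 ≡ 7·8 + 7 (base 8). Lift 9: 70. −1: 69.
[4] 69 ≡ 7·9 + 6 (base 9). Lift 10: 76. −1: 75.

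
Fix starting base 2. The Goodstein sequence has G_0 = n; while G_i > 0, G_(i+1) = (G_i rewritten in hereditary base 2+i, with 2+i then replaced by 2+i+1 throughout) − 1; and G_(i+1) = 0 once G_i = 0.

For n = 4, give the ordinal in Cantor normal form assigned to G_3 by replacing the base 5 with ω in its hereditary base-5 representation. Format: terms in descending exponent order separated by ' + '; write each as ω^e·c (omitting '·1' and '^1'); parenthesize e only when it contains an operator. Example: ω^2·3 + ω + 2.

ω^2·2 + ω·2

G_0=4  [base 2] 2^2  →[2↦3]→  3^3 = 27  −1 ⇒ G_1=26
G_1=26  [base 3] 2·3^2 + 2·3 + 2  →[3↦4]→  2·4^2 + 2·4 + 2 = 42  −1 ⇒ G_2=41
G_2=41  [base 4] 2·4^2 + 2·4 + 1  →[4↦5]→  2·5^2 + 2·5 + 1 = 61  −1 ⇒ G_3=60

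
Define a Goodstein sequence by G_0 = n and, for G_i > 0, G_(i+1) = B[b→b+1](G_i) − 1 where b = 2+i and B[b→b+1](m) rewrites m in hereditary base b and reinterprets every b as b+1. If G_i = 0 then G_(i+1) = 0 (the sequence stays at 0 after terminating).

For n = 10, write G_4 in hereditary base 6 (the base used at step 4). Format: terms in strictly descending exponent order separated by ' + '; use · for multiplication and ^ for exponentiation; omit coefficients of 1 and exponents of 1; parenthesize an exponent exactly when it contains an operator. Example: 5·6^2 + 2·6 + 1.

G_0 = 10. HB_2(10) = 2^(2 + 1) + 2. Bump = 84. G_1 = 83.
G_1 = 83. HB_3(83) = 3^(3 + 1) + 2. Bump = 1026. G_2 = 1025.
G_2 = 1025. HB_4(1025) = 4^(4 + 1) + 1. Bump = 15626. G_3 = 15625.
G_3 = 15625. HB_5(15625) = 5^(5 + 1). Bump = 279936. G_4 = 279935.
G_4 = 279935. HB_6(279935) = 5·6^6 + 5·6^5 + 5·6^4 + 5·6^3 + 5·6^2 + 5·6 + 5. Bump = 4215755. G_5 = 4215754.

5·6^6 + 5·6^5 + 5·6^4 + 5·6^3 + 5·6^2 + 5·6 + 5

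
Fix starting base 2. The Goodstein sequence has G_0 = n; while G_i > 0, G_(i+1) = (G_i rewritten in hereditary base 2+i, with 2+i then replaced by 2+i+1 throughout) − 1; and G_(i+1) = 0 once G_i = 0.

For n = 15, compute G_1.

step 0: 15 = 2^(2 + 1) + 2^2 + 2 + 1; sub 3 for 2: 3^(3 + 1) + 3^3 + 3 + 1; = 112; G_1 = 112−1 = 111
step 1: 111 = 3^(3 + 1) + 3^3 + 3; sub 4 for 3: 4^(4 + 1) + 4^4 + 4; = 1284; G_2 = 1284−1 = 1283

111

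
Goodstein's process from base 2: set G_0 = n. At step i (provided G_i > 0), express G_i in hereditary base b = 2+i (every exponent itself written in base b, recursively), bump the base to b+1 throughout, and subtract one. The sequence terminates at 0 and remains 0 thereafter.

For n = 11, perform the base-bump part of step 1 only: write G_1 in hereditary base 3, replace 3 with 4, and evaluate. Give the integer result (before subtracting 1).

11 —HB2→ 2^(2 + 1) + 2 + 1 —bump→ 3^(3 + 1) + 3 + 1 = 85 —(−1)→ 84
84 —HB3→ 3^(3 + 1) + 3 —bump→ 4^(4 + 1) + 4 = 1028 —(−1)→ 1027

1028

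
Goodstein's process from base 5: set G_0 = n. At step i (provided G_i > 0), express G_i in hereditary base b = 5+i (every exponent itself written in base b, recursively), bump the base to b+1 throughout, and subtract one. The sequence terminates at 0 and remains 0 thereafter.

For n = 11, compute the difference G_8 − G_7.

i=0: 11 = 2·5 + 1 (b=5); 5→6: 2·6 + 1 = 13; 13−1 = 12
i=1: 12 = 2·6 (b=6); 6→7: 2·7 = 14; 14−1 = 13
i=2: 13 = 7 + 6 (b=7); 7→8: 8 + 6 = 14; 14−1 = 13
i=3: 13 = 8 + 5 (b=8); 8→9: 9 + 5 = 14; 14−1 = 13
i=4: 13 = 9 + 4 (b=9); 9→10: 10 + 4 = 14; 14−1 = 13
i=5: 13 = 10 + 3 (b=10); 10→11: 11 + 3 = 14; 14−1 = 13
i=6: 13 = 11 + 2 (b=11); 11→12: 12 + 2 = 14; 14−1 = 13
i=7: 13 = 12 + 1 (b=12); 12→13: 13 + 1 = 14; 14−1 = 13

0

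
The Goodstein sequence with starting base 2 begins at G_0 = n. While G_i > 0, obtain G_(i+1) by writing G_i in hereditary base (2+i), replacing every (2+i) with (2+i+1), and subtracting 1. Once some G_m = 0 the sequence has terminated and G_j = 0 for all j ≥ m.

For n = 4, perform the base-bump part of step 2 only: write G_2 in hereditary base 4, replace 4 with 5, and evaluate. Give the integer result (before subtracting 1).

61

[0] 4 ≡ 2^2 (base 2). Lift 3: 27. −1: 26.
[1] 26 ≡ 2·3^2 + 2·3 + 2 (base 3). Lift 4: 42. −1: 41.
[2] 41 ≡ 2·4^2 + 2·4 + 1 (base 4). Lift 5: 61. −1: 60.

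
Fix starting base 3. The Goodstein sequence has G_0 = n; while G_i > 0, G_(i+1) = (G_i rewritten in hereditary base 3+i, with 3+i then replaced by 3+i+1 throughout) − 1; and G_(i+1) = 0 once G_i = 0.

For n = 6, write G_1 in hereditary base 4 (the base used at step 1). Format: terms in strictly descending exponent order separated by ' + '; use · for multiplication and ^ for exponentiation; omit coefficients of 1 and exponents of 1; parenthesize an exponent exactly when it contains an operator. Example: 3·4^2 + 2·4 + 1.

4 + 3

base 3: 6 = 2·3; at 4: 2·4 = 8; next = 7
base 4: 7 = 4 + 3; at 5: 5 + 3 = 8; next = 7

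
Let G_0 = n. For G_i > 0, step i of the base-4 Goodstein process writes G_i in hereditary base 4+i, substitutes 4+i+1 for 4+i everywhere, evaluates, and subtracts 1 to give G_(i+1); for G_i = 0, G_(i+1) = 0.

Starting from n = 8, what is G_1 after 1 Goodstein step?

base 4: 8 = 2·4; at 5: 2·5 = 10; next = 9
base 5: 9 = 5 + 4; at 6: 6 + 4 = 10; next = 9

9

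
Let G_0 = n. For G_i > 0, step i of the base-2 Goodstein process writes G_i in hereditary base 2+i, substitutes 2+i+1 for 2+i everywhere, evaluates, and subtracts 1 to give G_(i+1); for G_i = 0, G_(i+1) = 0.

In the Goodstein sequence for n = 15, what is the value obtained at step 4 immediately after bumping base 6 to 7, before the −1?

G_0 = 15. HB_2(15) = 2^(2 + 1) + 2^2 + 2 + 1. Bump = 112. G_1 = 111.
G_1 = 111. HB_3(111) = 3^(3 + 1) + 3^3 + 3. Bump = 1284. G_2 = 1283.
G_2 = 1283. HB_4(1283) = 4^(4 + 1) + 4^4 + 3. Bump = 18753. G_3 = 18752.
G_3 = 18752. HB_5(18752) = 5^(5 + 1) + 5^5 + 2. Bump = 326594. G_4 = 326593.

6588345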